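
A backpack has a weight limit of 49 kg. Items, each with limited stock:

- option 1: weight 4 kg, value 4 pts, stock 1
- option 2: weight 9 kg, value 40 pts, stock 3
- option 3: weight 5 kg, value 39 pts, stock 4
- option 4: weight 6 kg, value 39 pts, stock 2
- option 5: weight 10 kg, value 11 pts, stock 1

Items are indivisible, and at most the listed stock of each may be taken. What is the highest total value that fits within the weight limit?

279 pts

Best selections within weight 49 and stock limits:
- 1×option 1 + 2×option 2 + 4×option 3 + 1×option 4: weight 48, value 279
- 1×option 1 + 2×option 2 + 3×option 3 + 2×option 4: weight 49, value 279
- 1×option 1 + 1×option 2 + 4×option 3 + 2×option 4: weight 45, value 278
Best: 279 pts.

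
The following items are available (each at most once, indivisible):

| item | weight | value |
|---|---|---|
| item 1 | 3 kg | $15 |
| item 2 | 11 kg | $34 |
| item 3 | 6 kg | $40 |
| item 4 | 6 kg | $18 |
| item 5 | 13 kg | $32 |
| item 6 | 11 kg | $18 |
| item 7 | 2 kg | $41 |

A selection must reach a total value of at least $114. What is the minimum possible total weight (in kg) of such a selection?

Subsets with value ≥ 114, sorted by total weight:
- item 1+item 3+item 4+item 7: weight 17, value 114
- item 2+item 3+item 7: weight 19, value 115
- item 1+item 2+item 3+item 7: weight 22, value 130
- item 1+item 3+item 6+item 7: weight 22, value 114
Minimum weight: 17 kg.

17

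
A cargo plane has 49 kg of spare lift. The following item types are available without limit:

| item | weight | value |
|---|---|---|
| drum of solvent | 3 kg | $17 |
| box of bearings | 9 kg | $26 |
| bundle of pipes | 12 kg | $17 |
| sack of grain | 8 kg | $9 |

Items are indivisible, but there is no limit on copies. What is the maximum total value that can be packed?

$272

Best value-per-unit is drum of solvent at 17/3, and filling with it alone uses weight 16×3=48. No mix of the others beats 16×17 = 272.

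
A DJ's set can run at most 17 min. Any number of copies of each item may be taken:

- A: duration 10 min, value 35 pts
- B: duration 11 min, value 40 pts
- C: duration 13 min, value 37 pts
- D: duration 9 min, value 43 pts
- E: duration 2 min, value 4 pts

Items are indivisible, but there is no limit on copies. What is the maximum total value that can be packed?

Best value-per-unit is D at 43/9; filling with it alone gives 1×43 = 43.
Optimal mix: 1×D + 4×E → duration 17, value 59.

59 pts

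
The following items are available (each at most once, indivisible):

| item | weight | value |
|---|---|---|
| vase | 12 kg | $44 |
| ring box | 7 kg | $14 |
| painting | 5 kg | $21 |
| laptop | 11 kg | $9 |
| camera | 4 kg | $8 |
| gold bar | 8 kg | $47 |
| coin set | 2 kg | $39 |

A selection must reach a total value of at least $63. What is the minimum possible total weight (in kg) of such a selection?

10

Subsets with value ≥ 63, sorted by total weight:
- gold bar+coin set: weight 10, value 86
- painting+camera+coin set: weight 11, value 68
Minimum weight: 10 kg.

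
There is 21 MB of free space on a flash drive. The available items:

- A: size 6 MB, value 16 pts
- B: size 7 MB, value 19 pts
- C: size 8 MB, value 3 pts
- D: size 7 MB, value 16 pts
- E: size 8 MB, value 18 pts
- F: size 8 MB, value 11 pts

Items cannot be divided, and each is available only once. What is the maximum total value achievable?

53 pts

Check high-value combinations within 21 MB:
- A+B+E: size 6+7+8=21, value 16+19+18=53
- A+B+D: size 6+7+7=20, value 16+19+16=51
- A+D+E: size 6+7+8=21, value 16+16+18=50
Best: 53 pts.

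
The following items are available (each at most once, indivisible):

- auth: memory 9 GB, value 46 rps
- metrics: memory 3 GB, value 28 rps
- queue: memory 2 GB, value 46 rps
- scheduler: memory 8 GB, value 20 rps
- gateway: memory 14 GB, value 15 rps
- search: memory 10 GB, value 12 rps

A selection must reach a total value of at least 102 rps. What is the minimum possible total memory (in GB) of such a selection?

14

Subsets with value ≥ 102, sorted by total memory:
- auth+metrics+queue: memory 14, value 120
- auth+queue+scheduler: memory 19, value 112
Minimum memory: 14 GB.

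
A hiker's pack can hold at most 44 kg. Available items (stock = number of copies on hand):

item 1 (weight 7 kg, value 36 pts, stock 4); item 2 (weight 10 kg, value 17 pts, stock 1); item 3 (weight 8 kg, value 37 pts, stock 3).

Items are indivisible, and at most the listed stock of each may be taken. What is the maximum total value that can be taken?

Top feasible selections:
- 4×item 1 + 2×item 3: weight 44, value 218
- 2×item 1 + 3×item 3: weight 38, value 183
- 3×item 1 + 2×item 3: weight 37, value 182
- 4×item 1 + 1×item 3: weight 36, value 181
Best: 218 pts.

218 pts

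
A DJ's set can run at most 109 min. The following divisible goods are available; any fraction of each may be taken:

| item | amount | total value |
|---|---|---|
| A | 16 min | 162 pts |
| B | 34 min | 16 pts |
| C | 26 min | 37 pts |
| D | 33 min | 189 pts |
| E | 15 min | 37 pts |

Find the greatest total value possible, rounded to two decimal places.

433.94

Take in order of value per unit:
- A (162/16 per unit): all 16 → value 162, running total 162.00
- D (189/33 per unit): all 33 → value 189, running total 351.00
- E (37/15 per unit): all 15 → value 37, running total 388.00
- C (37/26 per unit): all 26 → value 37, running total 425.00
- B (16/34 per unit): 19 of 34 → value 19×16/34 = 8.9412, running total 433.94
Total 433.94.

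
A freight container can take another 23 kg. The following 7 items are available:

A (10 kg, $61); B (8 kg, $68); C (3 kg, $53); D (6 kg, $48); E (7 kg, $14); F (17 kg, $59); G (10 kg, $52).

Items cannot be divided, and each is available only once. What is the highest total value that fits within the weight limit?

$182

Check high-value combinations within 23 kg:
- A+B+C: weight 10+8+3=21, value 61+68+53=182
- B+C+G: weight 8+3+10=21, value 68+53+52=173
- B+C+D: weight 8+3+6=17, value 68+53+48=169
- A+C+G: weight 10+3+10=23, value 61+53+52=166
Best: $182.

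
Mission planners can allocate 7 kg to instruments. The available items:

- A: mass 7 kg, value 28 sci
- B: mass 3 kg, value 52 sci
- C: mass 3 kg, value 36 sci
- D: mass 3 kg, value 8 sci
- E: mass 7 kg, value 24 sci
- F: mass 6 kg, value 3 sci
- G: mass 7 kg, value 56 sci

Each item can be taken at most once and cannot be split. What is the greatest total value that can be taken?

Check high-value combinations within 7 kg:
- B+C: mass 3+3=6, value 52+36=88
- B+D: mass 3+3=6, value 52+8=60
- G: mass 7, value 56
- B: mass 3, value 52
- C+D: mass 3+3=6, value 36+8=44
Best: 88 sci.

88 sci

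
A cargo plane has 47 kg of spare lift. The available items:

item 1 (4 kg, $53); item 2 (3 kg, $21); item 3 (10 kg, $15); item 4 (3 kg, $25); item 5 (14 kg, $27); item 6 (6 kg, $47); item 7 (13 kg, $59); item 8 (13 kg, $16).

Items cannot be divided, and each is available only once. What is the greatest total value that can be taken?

$232

This is a 0/1 knapsack; check combinations near the capacity.
- item 1+item 2+item 4+item 5+item 6+item 7: weight 4+3+3+14+6+13=43, value 53+21+25+27+47+59=232
- item 1+item 2+item 4+item 6+item 7+item 8: weight 4+3+3+6+13+13=42, value 53+21+25+47+59+16=221
- item 1+item 2+item 3+item 4+item 6+item 7: weight 4+3+10+3+6+13=39, value 53+21+15+25+47+59=220
Best: $232.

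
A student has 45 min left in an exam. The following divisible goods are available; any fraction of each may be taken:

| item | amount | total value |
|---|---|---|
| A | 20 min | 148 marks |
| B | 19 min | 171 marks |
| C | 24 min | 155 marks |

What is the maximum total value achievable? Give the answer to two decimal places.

Take in order of value per unit:
- B (171/19 per unit): all 19 → value 171, running total 171.00
- A (148/20 per unit): all 20 → value 148, running total 319.00
- C (155/24 per unit): 6 of 24 → value 6×155/24 = 38.7500, running total 357.75
Total 357.75.

357.75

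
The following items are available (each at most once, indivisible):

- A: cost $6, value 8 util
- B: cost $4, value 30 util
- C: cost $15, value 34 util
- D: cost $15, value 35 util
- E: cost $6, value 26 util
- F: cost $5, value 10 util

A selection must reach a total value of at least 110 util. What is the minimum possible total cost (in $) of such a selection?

40

Subsets with value ≥ 110, sorted by total cost:
- B+C+D+E: cost 40, value 125
- B+C+D+E+F: cost 45, value 135
- A+B+C+D+F: cost 45, value 117
Minimum cost: 40 $.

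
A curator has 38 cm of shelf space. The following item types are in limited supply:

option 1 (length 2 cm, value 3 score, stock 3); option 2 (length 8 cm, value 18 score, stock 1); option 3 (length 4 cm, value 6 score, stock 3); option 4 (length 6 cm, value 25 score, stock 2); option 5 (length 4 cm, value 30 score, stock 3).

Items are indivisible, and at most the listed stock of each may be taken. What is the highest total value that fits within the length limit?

Top feasible selections:
- 1×option 1 + 1×option 2 + 1×option 3 + 2×option 4 + 3×option 5: length 38, value 167
- 3×option 1 + 1×option 2 + 2×option 4 + 3×option 5: length 38, value 167
- 1×option 2 + 1×option 3 + 2×option 4 + 3×option 5: length 36, value 164
- 2×option 1 + 1×option 2 + 2×option 4 + 3×option 5: length 36, value 164
Best: 167 score.

167 score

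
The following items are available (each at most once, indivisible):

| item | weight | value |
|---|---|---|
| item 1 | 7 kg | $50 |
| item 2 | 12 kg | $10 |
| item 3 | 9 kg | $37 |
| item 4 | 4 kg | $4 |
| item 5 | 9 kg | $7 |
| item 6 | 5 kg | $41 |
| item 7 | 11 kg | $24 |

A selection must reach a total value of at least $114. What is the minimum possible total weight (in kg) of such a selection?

21

Subsets with value ≥ 114, sorted by total weight:
- item 1+item 3+item 6: weight 21, value 128
- item 1+item 6+item 7: weight 23, value 115
- item 1+item 3+item 4+item 6: weight 25, value 132
Minimum weight: 21 kg.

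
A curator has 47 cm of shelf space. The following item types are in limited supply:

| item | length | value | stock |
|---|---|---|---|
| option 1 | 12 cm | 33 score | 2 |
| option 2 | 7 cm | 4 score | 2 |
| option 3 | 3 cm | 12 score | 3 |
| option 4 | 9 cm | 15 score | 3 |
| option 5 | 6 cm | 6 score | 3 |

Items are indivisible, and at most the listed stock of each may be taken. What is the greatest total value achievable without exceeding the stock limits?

Best selections within length 47 and stock limits:
- 2×option 1 + 3×option 3 + 1×option 4: length 42, value 117
- 2×option 1 + 3×option 3 + 2×option 5: length 45, value 114
- 2×option 1 + 1×option 2 + 3×option 3 + 1×option 5: length 46, value 112
Best: 117 score.

117 score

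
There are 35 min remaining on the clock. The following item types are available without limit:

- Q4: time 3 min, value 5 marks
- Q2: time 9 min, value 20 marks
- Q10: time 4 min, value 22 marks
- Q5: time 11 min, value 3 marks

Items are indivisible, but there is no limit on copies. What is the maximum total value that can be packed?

Best value-per-unit is Q10 at 22/4; filling with it alone gives 8×22 = 176.
Optimal mix: 1×Q4 + 8×Q10 → time 35, value 181.

181 marks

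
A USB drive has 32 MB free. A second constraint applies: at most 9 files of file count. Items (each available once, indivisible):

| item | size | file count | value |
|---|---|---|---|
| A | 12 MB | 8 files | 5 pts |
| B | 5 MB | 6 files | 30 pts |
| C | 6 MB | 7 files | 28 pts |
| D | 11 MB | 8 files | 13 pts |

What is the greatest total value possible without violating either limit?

30 pts

Feasible sets respecting both limits:
- B: size 5, file count 6, value 30
- C: size 6, file count 7, value 28
- D: size 11, file count 8, value 13
- A: size 12, file count 8, value 5
Best: 30 pts.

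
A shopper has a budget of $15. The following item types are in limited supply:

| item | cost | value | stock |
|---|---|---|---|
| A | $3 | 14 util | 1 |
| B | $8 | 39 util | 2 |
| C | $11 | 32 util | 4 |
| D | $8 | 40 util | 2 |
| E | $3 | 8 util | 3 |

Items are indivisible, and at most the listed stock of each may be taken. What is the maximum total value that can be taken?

62 util

Best selections within cost 15 and stock limits:
- 1×A + 1×D + 1×E: cost 14, value 62
- 1×A + 1×B + 1×E: cost 14, value 61
- 1×D + 2×E: cost 14, value 56
Best: 62 util.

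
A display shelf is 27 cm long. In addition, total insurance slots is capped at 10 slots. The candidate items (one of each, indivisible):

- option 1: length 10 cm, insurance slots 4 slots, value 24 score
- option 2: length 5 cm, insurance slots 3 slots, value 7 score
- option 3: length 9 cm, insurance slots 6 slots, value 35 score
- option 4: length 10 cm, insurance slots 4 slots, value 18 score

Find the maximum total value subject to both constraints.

59 score

Feasible sets respecting both limits:
- option 1+option 3: length 19, insurance slots 10, value 59
- option 3+option 4: length 19, insurance slots 10, value 53
- option 2+option 3: length 14, insurance slots 9, value 42
Best: 59 score.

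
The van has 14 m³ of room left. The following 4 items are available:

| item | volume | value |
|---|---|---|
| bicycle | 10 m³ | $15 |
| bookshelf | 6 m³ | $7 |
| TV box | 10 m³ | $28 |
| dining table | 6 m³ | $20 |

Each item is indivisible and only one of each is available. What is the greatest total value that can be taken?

$28

Check high-value combinations within 14 m³:
- TV box: volume 10, value 28
- bookshelf+dining table: volume 6+6=12, value 7+20=27
- dining table: volume 6, value 20
- bicycle: volume 10, value 15
Best: $28.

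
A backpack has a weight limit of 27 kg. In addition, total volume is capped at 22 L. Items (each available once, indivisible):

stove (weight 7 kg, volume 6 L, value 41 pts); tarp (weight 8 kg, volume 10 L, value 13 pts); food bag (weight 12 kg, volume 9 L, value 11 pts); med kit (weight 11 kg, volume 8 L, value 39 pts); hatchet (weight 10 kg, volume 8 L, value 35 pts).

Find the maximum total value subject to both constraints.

Feasible sets respecting both limits:
- stove+med kit: weight 18, volume 14, value 80
- stove+hatchet: weight 17, volume 14, value 76
- med kit+hatchet: weight 21, volume 16, value 74
- stove+tarp: weight 15, volume 16, value 54
Best: 80 pts.

80 pts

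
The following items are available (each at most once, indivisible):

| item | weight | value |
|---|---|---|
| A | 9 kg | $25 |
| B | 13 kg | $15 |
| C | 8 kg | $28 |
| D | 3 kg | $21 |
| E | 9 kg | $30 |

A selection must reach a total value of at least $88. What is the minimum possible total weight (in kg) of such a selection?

29

Subsets with value ≥ 88, sorted by total weight:
- A+C+D+E: weight 29, value 104
- B+C+D+E: weight 33, value 94
- A+B+C+D: weight 33, value 89
- A+B+D+E: weight 34, value 91
Minimum weight: 29 kg.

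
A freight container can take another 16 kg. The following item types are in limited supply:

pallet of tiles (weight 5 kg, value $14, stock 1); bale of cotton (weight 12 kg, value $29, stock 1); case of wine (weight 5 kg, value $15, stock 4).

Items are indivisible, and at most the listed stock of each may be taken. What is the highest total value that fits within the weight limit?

$45

Top feasible selections:
- 3×case of wine: weight 15, value 45
- 1×pallet of tiles + 2×case of wine: weight 15, value 44
Best: $45.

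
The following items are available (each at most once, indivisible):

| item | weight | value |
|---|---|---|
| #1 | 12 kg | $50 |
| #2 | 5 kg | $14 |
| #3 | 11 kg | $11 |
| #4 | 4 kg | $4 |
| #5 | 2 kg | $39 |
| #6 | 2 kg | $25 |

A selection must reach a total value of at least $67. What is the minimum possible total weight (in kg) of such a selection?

8

Subsets with value ≥ 67, sorted by total weight:
- #4+#5+#6: weight 8, value 68
- #2+#5+#6: weight 9, value 78
- #2+#4+#5+#6: weight 13, value 82
Minimum weight: 8 kg.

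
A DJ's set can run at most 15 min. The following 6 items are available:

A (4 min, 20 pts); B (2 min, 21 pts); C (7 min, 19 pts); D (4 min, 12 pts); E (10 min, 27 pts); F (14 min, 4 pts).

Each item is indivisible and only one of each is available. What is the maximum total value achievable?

Check high-value combinations within 15 min:
- A+B+C: duration 4+2+7=13, value 20+21+19=60
- A+B+D: duration 4+2+4=10, value 20+21+12=53
- B+C+D: duration 2+7+4=13, value 21+19+12=52
Best: 60 pts.

60 pts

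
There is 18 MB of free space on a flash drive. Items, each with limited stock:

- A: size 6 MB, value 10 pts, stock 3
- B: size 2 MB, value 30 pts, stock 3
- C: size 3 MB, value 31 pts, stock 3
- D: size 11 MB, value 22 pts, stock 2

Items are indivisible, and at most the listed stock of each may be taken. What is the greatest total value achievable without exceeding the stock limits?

183 pts

Top feasible selections:
- 3×B + 3×C: size 15, value 183
- 1×A + 3×B + 2×C: size 18, value 162
Best: 183 pts.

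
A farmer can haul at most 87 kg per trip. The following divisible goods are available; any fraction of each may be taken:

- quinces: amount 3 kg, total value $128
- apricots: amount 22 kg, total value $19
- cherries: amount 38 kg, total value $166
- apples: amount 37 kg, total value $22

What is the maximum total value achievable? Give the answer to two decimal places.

Take in order of value per unit:
- quinces (128/3 per unit): all 3 → value 128, running total 128.00
- cherries (166/38 per unit): all 38 → value 166, running total 294.00
- apricots (19/22 per unit): all 22 → value 19, running total 313.00
- apples (22/37 per unit): 24 of 37 → value 24×22/37 = 14.2703, running total 327.27
Total 327.27.

327.27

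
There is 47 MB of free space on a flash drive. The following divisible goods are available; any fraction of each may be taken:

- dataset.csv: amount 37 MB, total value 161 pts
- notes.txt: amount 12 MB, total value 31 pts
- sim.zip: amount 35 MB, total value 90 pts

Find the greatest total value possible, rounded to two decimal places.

186.83

Take in order of value per unit:
- dataset.csv (161/37 per unit): all 37 → value 161, running total 161.00
- notes.txt (31/12 per unit): 10 of 12 → value 10×31/12 = 25.8333, running total 186.83
Total 186.83.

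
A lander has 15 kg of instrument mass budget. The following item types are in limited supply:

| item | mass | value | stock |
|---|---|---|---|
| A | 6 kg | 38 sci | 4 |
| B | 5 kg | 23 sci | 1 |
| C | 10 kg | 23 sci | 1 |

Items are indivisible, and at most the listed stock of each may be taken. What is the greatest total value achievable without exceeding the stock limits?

Best selections within mass 15 and stock limits:
- 2×A: mass 12, value 76
- 1×A + 1×B: mass 11, value 61
- 1×B + 1×C: mass 15, value 46
Best: 76 sci.

76 sci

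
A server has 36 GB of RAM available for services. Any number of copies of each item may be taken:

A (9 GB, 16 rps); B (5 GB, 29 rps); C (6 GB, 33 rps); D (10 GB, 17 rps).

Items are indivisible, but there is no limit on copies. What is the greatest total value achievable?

Best value-per-unit is B at 29/5; filling with it alone gives 7×29 = 203.
Optimal mix: 6×B + 1×C → memory 36, value 207.

207 rps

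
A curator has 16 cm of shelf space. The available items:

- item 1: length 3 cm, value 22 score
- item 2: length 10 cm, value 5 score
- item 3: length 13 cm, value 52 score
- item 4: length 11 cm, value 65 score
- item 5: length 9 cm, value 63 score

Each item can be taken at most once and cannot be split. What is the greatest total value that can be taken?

87 score

Check high-value combinations within 16 cm:
- item 1+item 4: length 3+11=14, value 22+65=87
- item 1+item 5: length 3+9=12, value 22+63=85
- item 1+item 3: length 3+13=16, value 22+52=74
- item 4: length 11, value 65
Best: 87 score.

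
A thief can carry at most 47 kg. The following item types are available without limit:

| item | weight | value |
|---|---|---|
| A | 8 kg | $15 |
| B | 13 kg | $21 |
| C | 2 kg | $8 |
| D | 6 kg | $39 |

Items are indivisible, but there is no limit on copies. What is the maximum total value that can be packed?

Best value-per-unit is D at 39/6; filling with it alone gives 7×39 = 273.
Optimal mix: 2×C + 7×D → weight 46, value 289.

$289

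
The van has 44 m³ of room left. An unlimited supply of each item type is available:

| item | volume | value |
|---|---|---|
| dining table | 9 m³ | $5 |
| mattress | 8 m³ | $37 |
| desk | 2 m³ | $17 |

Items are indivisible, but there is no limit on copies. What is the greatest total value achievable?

$374

Best value-per-unit is desk at 17/2, and filling with it alone uses volume 22×2=44. No mix of the others beats 22×17 = 374.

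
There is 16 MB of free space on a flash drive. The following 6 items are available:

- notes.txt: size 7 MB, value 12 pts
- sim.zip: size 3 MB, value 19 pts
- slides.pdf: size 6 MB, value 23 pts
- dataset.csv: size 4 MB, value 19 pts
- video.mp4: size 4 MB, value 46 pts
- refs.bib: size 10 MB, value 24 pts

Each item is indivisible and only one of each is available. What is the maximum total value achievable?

Check high-value combinations within 16 MB:
- sim.zip+slides.pdf+video.mp4: size 3+6+4=13, value 19+23+46=88
- slides.pdf+dataset.csv+video.mp4: size 6+4+4=14, value 23+19+46=88
- sim.zip+dataset.csv+video.mp4: size 3+4+4=11, value 19+19+46=84
- notes.txt+sim.zip+video.mp4: size 7+3+4=14, value 12+19+46=77
- notes.txt+dataset.csv+video.mp4: size 7+4+4=15, value 12+19+46=77
Best: 88 pts.

88 pts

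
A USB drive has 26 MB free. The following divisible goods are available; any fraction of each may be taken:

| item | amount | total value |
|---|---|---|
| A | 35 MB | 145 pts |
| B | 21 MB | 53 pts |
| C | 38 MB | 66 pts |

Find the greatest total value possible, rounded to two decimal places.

Take in order of value per unit:
- A (145/35 per unit): 26 of 35 → value 26×145/35 = 107.7143, running total 107.71
Total 107.71.

107.71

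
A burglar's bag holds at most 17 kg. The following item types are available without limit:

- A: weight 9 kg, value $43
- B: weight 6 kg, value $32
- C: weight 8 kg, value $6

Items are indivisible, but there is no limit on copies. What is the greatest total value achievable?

$75

Best value-per-unit is B at 32/6; filling with it alone gives 2×32 = 64.
Optimal mix: 1×A + 1×B → weight 15, value 75.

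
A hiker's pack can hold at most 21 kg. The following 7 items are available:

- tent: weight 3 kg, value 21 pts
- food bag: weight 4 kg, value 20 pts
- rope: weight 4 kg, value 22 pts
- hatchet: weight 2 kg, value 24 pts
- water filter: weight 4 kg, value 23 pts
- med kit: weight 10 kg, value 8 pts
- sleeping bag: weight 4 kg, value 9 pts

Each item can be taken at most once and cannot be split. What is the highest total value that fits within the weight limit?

119 pts

Check high-value combinations within 21 kg:
- tent+food bag+rope+hatchet+water filter+sleeping bag: weight 3+4+4+2+4+4=21, value 21+20+22+24+23+9=119
- tent+food bag+rope+hatchet+water filter: weight 3+4+4+2+4=17, value 21+20+22+24+23=110
- tent+rope+hatchet+water filter+sleeping bag: weight 3+4+2+4+4=17, value 21+22+24+23+9=99
Best: 119 pts.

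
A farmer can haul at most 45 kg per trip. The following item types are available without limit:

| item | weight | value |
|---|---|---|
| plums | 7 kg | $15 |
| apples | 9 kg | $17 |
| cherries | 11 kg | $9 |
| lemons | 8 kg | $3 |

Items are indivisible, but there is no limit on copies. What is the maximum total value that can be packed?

$92

Best value-per-unit is plums at 15/7; filling with it alone gives 6×15 = 90.
Optimal mix: 5×plums + 1×apples → weight 44, value 92.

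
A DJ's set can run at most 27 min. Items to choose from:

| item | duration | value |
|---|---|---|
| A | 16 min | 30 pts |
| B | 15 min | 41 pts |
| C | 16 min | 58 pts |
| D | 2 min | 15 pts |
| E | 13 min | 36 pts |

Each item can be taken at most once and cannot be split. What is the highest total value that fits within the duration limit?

73 pts

Check high-value combinations within 27 min:
- C+D: duration 16+2=18, value 58+15=73
- C: duration 16, value 58
- B+D: duration 15+2=17, value 41+15=56
- D+E: duration 2+13=15, value 15+36=51
- A+D: duration 16+2=18, value 30+15=45
Best: 73 pts.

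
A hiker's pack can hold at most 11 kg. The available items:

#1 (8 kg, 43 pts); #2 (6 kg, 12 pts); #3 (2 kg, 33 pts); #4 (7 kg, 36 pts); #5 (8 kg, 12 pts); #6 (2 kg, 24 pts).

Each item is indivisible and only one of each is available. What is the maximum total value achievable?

Check high-value combinations within 11 kg:
- #3+#4+#6: weight 2+7+2=11, value 33+36+24=93
- #1+#3: weight 8+2=10, value 43+33=76
- #3+#4: weight 2+7=9, value 33+36=69
- #2+#3+#6: weight 6+2+2=10, value 12+33+24=69
- #1+#6: weight 8+2=10, value 43+24=67
Best: 93 pts.

93 pts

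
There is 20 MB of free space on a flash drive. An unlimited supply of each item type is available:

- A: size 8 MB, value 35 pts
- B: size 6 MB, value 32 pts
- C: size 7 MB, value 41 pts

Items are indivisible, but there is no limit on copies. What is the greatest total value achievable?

Best value-per-unit is C at 41/7; filling with it alone gives 2×41 = 82.
Optimal mix: 1×B + 2×C → size 20, value 114.

114 pts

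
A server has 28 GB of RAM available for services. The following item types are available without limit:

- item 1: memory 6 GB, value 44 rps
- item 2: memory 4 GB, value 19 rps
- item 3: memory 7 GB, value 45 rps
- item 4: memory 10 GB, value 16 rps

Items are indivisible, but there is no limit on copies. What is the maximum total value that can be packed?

Best value-per-unit is item 1 at 44/6; filling with it alone gives 4×44 = 176.
Optimal mix: 4×item 1 + 1×item 2 → memory 28, value 195.

195 rps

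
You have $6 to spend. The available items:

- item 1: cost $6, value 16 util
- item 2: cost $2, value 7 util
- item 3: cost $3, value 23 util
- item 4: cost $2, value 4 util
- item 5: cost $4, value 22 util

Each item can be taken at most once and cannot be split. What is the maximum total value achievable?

This is a 0/1 knapsack; check combinations near the capacity.
- item 2+item 3: cost 2+3=5, value 7+23=30
- item 2+item 5: cost 2+4=6, value 7+22=29
- item 3+item 4: cost 3+2=5, value 23+4=27
Best: 30 util.

30 util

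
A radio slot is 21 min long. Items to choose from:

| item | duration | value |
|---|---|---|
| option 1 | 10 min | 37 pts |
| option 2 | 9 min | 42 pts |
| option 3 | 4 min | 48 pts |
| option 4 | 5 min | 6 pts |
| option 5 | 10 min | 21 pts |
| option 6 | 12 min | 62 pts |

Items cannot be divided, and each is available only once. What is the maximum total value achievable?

116 pts

Check high-value combinations within 21 min:
- option 3+option 4+option 6: duration 4+5+12=21, value 48+6+62=116
- option 3+option 6: duration 4+12=16, value 48+62=110
- option 2+option 6: duration 9+12=21, value 42+62=104
Best: 116 pts.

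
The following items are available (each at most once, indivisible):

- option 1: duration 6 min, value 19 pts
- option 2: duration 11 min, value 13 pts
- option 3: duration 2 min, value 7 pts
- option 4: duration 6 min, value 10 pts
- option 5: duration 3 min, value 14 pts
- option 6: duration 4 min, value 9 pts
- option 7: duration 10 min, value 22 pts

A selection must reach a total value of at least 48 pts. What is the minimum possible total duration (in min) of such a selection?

Subsets with value ≥ 48, sorted by total duration:
- option 1+option 3+option 5+option 6: duration 15, value 49
- option 1+option 3+option 4+option 5: duration 17, value 50
- option 1+option 3+option 7: duration 18, value 48
- option 1+option 5+option 7: duration 19, value 55
Minimum duration: 15 min.

15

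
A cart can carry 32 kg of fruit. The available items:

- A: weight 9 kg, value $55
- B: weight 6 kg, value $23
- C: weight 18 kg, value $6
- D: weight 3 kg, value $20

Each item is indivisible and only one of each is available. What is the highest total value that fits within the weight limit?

$98

Check high-value combinations within 32 kg:
- A+B+D: weight 9+6+3=18, value 55+23+20=98
- A+C+D: weight 9+18+3=30, value 55+6+20=81
- A+B: weight 9+6=15, value 55+23=78
- A+D: weight 9+3=12, value 55+20=75
- A+C: weight 9+18=27, value 55+6=61
Best: $98.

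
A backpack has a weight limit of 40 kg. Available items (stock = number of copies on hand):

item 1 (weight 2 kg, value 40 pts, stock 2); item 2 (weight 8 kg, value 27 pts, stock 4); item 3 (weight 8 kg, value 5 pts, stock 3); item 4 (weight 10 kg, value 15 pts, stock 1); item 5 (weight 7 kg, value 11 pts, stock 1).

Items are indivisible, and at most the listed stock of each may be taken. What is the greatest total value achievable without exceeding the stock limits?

Best selections within weight 40 and stock limits:
- 2×item 1 + 4×item 2: weight 36, value 188
- 2×item 1 + 3×item 2 + 1×item 4: weight 38, value 176
- 2×item 1 + 3×item 2 + 1×item 5: weight 35, value 172
Best: 188 pts.

188 pts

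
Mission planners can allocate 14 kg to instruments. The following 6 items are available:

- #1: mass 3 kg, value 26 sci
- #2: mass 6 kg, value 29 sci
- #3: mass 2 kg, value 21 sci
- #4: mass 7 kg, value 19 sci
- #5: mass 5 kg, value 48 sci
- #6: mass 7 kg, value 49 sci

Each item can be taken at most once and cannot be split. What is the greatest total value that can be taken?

Check high-value combinations within 14 kg:
- #3+#5+#6: mass 2+5+7=14, value 21+48+49=118
- #1+#2+#5: mass 3+6+5=14, value 26+29+48=103
- #2+#3+#5: mass 6+2+5=13, value 29+21+48=98
- #5+#6: mass 5+7=12, value 48+49=97
- #1+#3+#6: mass 3+2+7=12, value 26+21+49=96
Best: 118 sci.

118 sci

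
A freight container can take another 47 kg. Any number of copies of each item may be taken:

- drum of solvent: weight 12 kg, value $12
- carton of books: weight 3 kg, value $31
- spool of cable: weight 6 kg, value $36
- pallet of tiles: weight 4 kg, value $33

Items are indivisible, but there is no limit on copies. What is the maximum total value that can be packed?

Best value-per-unit is carton of books at 31/3; filling with it alone gives 15×31 = 465.
Optimal mix: 13×carton of books + 2×pallet of tiles → weight 47, value 469.

$469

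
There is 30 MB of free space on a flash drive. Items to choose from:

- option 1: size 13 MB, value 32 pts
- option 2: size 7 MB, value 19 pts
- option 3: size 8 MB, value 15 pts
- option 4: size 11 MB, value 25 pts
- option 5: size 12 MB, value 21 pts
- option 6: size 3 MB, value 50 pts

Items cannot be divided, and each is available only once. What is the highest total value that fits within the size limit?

Check high-value combinations within 30 MB:
- option 2+option 3+option 4+option 6: size 7+8+11+3=29, value 19+15+25+50=109
- option 1+option 4+option 6: size 13+11+3=27, value 32+25+50=107
- option 2+option 3+option 5+option 6: size 7+8+12+3=30, value 19+15+21+50=105
- option 1+option 5+option 6: size 13+12+3=28, value 32+21+50=103
Best: 109 pts.

109 pts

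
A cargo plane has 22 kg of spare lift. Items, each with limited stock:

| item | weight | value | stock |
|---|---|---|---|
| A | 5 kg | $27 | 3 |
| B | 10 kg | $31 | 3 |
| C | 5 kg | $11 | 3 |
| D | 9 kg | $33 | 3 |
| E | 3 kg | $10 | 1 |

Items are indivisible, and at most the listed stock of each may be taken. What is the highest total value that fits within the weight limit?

Top feasible selections:
- 2×A + 1×D + 1×E: weight 22, value 97
- 3×A + 1×C: weight 20, value 92
- 3×A + 1×E: weight 18, value 91
- 2×A + 1×D: weight 19, value 87
Best: $97.

$97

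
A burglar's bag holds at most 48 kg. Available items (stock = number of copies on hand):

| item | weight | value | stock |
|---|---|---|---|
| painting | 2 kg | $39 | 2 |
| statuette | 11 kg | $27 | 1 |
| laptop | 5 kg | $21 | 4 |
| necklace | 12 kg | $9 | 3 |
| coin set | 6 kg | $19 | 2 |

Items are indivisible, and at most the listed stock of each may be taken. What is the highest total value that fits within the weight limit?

Top feasible selections:
- 2×painting + 1×statuette + 4×laptop + 2×coin set: weight 47, value 227
- 2×painting + 4×laptop + 1×necklace + 2×coin set: weight 48, value 209
- 2×painting + 1×statuette + 4×laptop + 1×coin set: weight 41, value 208
- 2×painting + 1×statuette + 3×laptop + 2×coin set: weight 42, value 206
Best: $227.

$227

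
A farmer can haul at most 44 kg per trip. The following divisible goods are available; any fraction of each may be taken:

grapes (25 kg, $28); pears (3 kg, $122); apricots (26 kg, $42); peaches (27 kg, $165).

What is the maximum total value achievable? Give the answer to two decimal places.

309.62

Take in order of value per unit:
- pears (122/3 per unit): all 3 → value 122, running total 122.00
- peaches (165/27 per unit): all 27 → value 165, running total 287.00
- apricots (42/26 per unit): 14 of 26 → value 14×42/26 = 22.6154, running total 309.62
Total 309.62.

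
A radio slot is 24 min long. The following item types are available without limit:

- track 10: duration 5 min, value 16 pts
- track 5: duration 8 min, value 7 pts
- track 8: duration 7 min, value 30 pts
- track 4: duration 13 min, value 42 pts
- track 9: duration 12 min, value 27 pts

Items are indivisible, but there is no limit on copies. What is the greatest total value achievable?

Best value-per-unit is track 8 at 30/7; filling with it alone gives 3×30 = 90.
Optimal mix: 2×track 10 + 2×track 8 → duration 24, value 92.

92 pts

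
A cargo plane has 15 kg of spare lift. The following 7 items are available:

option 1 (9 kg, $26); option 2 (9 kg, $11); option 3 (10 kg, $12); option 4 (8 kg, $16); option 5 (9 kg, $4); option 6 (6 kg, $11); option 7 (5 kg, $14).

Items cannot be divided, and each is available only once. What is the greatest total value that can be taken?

$40

This is a 0/1 knapsack; check combinations near the capacity.
- option 1+option 7: weight 9+5=14, value 26+14=40
- option 1+option 6: weight 9+6=15, value 26+11=37
- option 4+option 7: weight 8+5=13, value 16+14=30
Best: $40.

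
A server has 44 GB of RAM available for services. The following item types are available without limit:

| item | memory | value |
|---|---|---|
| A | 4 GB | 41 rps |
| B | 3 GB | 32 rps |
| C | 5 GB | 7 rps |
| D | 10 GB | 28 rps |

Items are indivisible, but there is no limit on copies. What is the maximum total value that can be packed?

466 rps

Best value-per-unit is B at 32/3; filling with it alone gives 14×32 = 448.
Optimal mix: 2×A + 12×B → memory 44, value 466.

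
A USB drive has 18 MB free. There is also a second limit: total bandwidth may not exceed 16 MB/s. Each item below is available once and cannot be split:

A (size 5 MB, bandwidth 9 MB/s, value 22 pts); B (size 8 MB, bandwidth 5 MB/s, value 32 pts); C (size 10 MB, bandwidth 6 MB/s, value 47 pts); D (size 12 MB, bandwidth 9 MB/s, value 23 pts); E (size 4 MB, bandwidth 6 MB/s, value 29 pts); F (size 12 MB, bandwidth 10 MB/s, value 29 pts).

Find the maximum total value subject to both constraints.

79 pts

Feasible sets respecting both limits:
- B+C: size 18, bandwidth 11, value 79
- C+E: size 14, bandwidth 12, value 76
- A+C: size 15, bandwidth 15, value 69
Best: 79 pts.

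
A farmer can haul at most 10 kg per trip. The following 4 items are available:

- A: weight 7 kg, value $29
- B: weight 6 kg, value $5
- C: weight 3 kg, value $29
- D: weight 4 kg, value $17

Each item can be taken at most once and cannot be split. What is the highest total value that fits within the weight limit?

$58

Check high-value combinations within 10 kg:
- A+C: weight 7+3=10, value 29+29=58
- C+D: weight 3+4=7, value 29+17=46
- B+C: weight 6+3=9, value 5+29=34
- C: weight 3, value 29
Best: $58.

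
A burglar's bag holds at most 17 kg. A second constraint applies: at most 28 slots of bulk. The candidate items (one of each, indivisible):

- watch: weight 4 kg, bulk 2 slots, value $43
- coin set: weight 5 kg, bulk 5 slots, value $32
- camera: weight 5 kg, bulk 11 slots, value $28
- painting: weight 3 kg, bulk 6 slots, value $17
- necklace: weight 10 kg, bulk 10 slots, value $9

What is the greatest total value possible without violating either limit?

$120

Feasible sets respecting both limits:
- watch+coin set+camera+painting: weight 17, bulk 24, value 120
- watch+coin set+camera: weight 14, bulk 18, value 103
- watch+coin set+painting: weight 12, bulk 13, value 92
Best: $120.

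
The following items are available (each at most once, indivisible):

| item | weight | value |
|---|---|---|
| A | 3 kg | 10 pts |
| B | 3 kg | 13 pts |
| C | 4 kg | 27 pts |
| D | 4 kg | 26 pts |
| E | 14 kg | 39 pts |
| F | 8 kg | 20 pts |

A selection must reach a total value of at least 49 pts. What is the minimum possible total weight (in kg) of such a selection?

8

Subsets with value ≥ 49, sorted by total weight:
- C+D: weight 8, value 53
- A+B+C: weight 10, value 50
- A+B+D: weight 10, value 49
Minimum weight: 8 kg.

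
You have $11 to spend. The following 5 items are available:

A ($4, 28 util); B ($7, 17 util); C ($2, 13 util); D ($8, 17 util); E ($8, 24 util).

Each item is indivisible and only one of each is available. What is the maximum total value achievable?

Check high-value combinations within $11:
- A+B: cost 4+7=11, value 28+17=45
- A+C: cost 4+2=6, value 28+13=41
- C+E: cost 2+8=10, value 13+24=37
Best: 45 util.

45 util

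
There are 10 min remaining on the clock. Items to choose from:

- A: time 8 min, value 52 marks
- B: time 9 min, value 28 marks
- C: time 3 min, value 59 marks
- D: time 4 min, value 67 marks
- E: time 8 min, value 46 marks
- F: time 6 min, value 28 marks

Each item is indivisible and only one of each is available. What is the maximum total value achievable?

Check high-value combinations within 10 min:
- C+D: time 3+4=7, value 59+67=126
- D+F: time 4+6=10, value 67+28=95
- C+F: time 3+6=9, value 59+28=87
Best: 126 marks.

126 marks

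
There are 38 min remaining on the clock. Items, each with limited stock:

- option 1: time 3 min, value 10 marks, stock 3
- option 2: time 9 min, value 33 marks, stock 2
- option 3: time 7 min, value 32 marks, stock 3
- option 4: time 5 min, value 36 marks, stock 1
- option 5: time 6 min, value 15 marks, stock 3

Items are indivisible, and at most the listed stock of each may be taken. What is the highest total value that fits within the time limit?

175 marks

Best selections within time 38 and stock limits:
- 1×option 1 + 1×option 2 + 3×option 3 + 1×option 4: time 38, value 175
- 2×option 1 + 3×option 3 + 1×option 4 + 1×option 5: time 38, value 167
- 2×option 2 + 2×option 3 + 1×option 4: time 37, value 166
Best: 175 marks.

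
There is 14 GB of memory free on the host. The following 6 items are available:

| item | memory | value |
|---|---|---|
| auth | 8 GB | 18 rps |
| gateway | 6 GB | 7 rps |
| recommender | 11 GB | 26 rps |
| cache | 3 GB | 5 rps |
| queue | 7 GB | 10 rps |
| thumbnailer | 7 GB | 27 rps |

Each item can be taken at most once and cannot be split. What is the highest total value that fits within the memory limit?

Check high-value combinations within 14 GB:
- queue+thumbnailer: memory 7+7=14, value 10+27=37
- gateway+thumbnailer: memory 6+7=13, value 7+27=34
- cache+thumbnailer: memory 3+7=10, value 5+27=32
- recommender+cache: memory 11+3=14, value 26+5=31
- thumbnailer: memory 7, value 27
Best: 37 rps.

37 rps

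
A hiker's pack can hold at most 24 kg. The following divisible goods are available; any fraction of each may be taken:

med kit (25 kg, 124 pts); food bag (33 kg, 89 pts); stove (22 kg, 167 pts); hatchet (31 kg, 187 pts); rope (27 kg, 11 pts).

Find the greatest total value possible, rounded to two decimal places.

Take in order of value per unit:
- stove (167/22 per unit): all 22 → value 167, running total 167.00
- hatchet (187/31 per unit): 2 of 31 → value 2×187/31 = 12.0645, running total 179.06
Total 179.06.

179.06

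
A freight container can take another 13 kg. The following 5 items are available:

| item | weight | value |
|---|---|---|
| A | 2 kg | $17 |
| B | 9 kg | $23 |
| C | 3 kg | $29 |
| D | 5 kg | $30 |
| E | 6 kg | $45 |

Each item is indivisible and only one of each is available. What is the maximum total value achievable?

This is a 0/1 knapsack; check combinations near the capacity.
- A+D+E: weight 2+5+6=13, value 17+30+45=92
- A+C+E: weight 2+3+6=11, value 17+29+45=91
- A+C+D: weight 2+3+5=10, value 17+29+30=76
- D+E: weight 5+6=11, value 30+45=75
Best: $92.

$92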